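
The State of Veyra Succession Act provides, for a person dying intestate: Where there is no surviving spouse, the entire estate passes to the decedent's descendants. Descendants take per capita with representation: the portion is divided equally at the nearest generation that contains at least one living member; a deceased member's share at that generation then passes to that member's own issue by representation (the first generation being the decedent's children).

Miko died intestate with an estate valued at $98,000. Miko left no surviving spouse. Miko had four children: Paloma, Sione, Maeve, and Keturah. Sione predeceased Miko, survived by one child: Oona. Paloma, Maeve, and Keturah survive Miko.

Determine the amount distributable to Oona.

Oona receives $24,500.

The entire $98,000 passes to the descendants.
That amount ($98,000) is divided into 4 shares of $24,500: Paloma, Maeve, and Keturah each take $24,500; Sione's $24,500 share passes to Sione's issue.
Sione's share ($24,500) passes entirely to Oona.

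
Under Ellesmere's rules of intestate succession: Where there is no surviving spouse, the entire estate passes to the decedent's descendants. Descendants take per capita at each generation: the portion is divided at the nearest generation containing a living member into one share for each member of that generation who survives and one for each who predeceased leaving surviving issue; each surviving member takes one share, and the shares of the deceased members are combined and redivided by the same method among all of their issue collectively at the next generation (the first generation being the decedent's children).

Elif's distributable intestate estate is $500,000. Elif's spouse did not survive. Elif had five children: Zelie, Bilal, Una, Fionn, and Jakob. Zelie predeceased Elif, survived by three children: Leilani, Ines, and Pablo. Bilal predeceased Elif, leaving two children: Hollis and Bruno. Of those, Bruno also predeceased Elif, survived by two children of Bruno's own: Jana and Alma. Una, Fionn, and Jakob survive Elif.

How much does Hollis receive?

The entire $500,000 passes to the descendants.
That amount ($500,000) is divided at the children's generation into 5 shares of $100,000. Una, Fionn, and Jakob each take $100,000. The 2 shares of the deceased (Zelie and Bilal) are combined into a pool of $200,000.
That pool ($200,000) is divided at the grandchildren's generation into 5 shares of $40,000. Leilani, Ines, Pablo, and Hollis each take $40,000. The remaining share for the deceased Bruno ($40,000) is carried to the next generation.
That pool ($40,000) is divided at the great-grandchildren's generation equally among Jana and Alma: $20,000 each.

Hollis receives $40,000.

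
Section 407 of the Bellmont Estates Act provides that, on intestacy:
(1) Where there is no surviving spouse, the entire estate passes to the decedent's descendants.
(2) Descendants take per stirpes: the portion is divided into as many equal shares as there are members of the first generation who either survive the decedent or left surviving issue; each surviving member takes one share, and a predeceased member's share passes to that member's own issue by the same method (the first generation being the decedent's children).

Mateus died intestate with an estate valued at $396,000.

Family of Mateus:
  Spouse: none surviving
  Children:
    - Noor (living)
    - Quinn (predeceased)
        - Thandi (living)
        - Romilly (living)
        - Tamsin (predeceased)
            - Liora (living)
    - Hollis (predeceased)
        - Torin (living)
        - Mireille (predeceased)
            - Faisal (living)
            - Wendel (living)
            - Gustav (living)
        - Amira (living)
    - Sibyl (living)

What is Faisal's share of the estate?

Faisal receives $11,000.

The entire $396,000 passes to the descendants.
That amount ($396,000) is divided into 4 shares of $99,000: Noor and Sibyl each take $99,000; Quinn's $99,000 share passes to Quinn's issue; Hollis's $99,000 share passes to Hollis's issue.
Quinn's share ($99,000) is divided into 3 shares of $33,000: Thandi and Romilly each take $33,000; Tamsin's $33,000 share passes to Tamsin's issue.
Tamsin's share ($33,000) passes entirely to Liora.
Hollis's share ($99,000) is divided into 3 shares of $33,000: Torin and Amira each take $33,000; Mireille's $33,000 share passes to Mireille's issue.
Mireille's share ($33,000) is divided into 3 shares of $11,000: Faisal, Wendel, and Gustav each take $11,000.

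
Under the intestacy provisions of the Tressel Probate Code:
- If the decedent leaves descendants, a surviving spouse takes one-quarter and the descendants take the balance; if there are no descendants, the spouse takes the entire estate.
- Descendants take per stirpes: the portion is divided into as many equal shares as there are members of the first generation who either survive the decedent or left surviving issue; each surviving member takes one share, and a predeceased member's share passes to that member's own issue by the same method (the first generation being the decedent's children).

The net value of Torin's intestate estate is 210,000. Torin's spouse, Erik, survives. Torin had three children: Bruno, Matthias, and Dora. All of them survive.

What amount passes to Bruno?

Bruno receives 52,500.

Erik takes one-quarter of 210,000 = 52,500. The remaining 157,500 passes to the descendants.
The descendants' portion (157,500) is divided into 3 shares of 52,500: Bruno, Matthias, and Dora each take 52,500.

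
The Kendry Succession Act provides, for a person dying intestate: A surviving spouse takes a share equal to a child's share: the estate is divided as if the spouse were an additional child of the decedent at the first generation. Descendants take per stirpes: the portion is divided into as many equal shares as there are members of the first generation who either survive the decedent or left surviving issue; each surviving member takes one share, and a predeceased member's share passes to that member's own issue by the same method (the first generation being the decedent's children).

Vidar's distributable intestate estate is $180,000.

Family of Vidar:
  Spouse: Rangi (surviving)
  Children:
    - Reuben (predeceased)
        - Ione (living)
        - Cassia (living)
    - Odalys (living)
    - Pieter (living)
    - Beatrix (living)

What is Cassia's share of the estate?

The spouse counts as an additional share at the children's level, so there are 5 primary shares of $36,000. Rangi takes one such share ($36,000).
The children's combined portion ($144,000) is divided into 4 shares of $36,000: Odalys, Pieter, and Beatrix each take $36,000; Reuben's $36,000 share passes to Reuben's issue.
Reuben's share ($36,000) is divided into 2 shares of $18,000: Ione and Cassia each take $18,000.

Cassia receives $18,000.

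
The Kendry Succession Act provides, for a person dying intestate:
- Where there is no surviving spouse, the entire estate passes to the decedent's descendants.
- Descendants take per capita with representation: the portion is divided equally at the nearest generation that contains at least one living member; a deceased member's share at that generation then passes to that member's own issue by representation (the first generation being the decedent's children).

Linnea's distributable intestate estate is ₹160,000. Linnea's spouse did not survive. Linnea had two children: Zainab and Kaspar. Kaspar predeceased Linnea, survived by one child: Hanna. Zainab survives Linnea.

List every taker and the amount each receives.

Zainab: ₹80,000; Hanna: ₹80,000

The entire ₹160,000 passes to the descendants.
That amount (₹160,000) is divided into 2 shares of ₹80,000: Zainab takes ₹80,000; Kaspar's ₹80,000 share passes to Kaspar's issue.
Kaspar's share (₹80,000) passes entirely to Hanna.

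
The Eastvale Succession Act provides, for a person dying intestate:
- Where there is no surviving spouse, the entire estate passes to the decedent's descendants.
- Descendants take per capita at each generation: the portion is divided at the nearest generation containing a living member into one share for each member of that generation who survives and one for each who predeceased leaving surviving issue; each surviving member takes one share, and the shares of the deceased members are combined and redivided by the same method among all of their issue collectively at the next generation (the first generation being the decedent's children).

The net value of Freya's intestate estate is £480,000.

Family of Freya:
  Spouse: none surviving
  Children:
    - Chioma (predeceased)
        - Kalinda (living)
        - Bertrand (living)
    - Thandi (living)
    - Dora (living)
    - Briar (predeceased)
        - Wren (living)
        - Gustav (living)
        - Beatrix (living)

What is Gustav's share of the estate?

The entire £480,000 passes to the descendants.
That amount (£480,000) is divided at the children's generation into 4 shares of £120,000. Thandi and Dora each take £120,000. The 2 shares of the deceased (Chioma and Briar) are combined into a pool of £240,000.
That pool (£240,000) is divided at the grandchildren's generation equally among Kalinda, Bertrand, Wren, Gustav, and Beatrix: £48,000 each.

Gustav receives £48,000.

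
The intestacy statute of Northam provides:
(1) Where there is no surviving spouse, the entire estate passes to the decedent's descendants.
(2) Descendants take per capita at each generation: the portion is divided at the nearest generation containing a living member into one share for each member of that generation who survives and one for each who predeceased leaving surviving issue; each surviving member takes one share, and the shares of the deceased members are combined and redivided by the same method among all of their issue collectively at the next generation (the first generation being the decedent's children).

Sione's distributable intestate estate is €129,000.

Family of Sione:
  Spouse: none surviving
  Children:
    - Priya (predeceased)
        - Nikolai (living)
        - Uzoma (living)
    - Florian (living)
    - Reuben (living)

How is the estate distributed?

Nikolai: €21,500; Uzoma: €21,500; Florian: €43,000; Reuben: €43,000

The entire €129,000 passes to the descendants.
That amount (€129,000) is divided at the children's generation into 3 shares of €43,000. Florian and Reuben each take €43,000. The remaining share for the deceased Priya (€43,000) is carried to the next generation.
That pool (€43,000) is divided at the grandchildren's generation equally among Nikolai and Uzoma: €21,500 each.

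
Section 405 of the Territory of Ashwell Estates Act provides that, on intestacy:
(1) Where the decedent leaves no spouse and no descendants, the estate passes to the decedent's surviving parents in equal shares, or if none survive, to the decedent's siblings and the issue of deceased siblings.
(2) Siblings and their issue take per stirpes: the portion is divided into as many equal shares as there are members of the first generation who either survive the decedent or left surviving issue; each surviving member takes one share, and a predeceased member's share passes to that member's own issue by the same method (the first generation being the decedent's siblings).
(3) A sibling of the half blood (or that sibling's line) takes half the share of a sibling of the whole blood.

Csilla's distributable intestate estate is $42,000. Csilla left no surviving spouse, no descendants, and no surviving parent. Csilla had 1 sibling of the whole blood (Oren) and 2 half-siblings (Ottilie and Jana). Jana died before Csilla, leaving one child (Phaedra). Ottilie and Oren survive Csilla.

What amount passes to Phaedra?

The entire $42,000 passes to the siblings and their issue.
Counting each half-blood sibling's line as half a unit, there are 2 units in $42,000, so one unit is $21,000. Whole-blood lines (Oren) take $21,000 each; half-blood lines (Ottilie and Jana) take $10,500 each.
Jana's share ($10,500) passes entirely to Phaedra.

Phaedra receives $10,500.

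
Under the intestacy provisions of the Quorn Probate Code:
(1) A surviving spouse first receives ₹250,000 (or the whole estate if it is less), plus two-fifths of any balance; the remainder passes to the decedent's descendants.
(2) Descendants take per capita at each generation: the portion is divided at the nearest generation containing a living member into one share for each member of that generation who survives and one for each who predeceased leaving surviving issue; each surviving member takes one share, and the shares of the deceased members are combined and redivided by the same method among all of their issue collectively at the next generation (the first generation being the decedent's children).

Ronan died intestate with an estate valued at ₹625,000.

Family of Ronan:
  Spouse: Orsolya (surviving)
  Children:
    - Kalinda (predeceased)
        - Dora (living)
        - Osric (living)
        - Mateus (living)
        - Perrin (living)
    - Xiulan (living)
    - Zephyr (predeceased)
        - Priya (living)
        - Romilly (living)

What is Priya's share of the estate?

Priya receives ₹25,000.

Orsolya first takes ₹250,000, leaving a balance of ₹375,000. Orsolya then takes two-fifths of the balance (₹150,000), for a total of ₹400,000. The remaining ₹225,000 passes to the descendants.
The descendants' portion (₹225,000) is divided at the children's generation into 3 shares of ₹75,000. Xiulan takes ₹75,000. The 2 shares of the deceased (Kalinda and Zephyr) are combined into a pool of ₹150,000.
That pool (₹150,000) is divided at the grandchildren's generation equally among Dora, Osric, Mateus, Perrin, Priya, and Romilly: ₹25,000 each.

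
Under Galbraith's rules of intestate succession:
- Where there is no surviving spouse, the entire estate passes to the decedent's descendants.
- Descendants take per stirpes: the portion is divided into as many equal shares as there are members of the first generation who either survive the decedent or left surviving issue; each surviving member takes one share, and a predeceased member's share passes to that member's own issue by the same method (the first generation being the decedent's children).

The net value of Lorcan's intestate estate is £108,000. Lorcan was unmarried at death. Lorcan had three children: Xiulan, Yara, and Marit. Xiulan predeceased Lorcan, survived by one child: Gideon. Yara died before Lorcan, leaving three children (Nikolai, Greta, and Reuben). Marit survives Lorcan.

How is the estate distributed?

The entire £108,000 passes to the descendants.
That amount (£108,000) is divided into 3 shares of £36,000: Marit takes £36,000; Xiulan's £36,000 share passes to Xiulan's issue; Yara's £36,000 share passes to Yara's issue.
Xiulan's share (£36,000) passes entirely to Gideon.
Yara's share (£36,000) is divided into 3 shares of £12,000: Nikolai, Greta, and Reuben each take £12,000.

Gideon: £36,000; Nikolai: £12,000; Greta: £12,000; Reuben: £12,000; Marit: £36,000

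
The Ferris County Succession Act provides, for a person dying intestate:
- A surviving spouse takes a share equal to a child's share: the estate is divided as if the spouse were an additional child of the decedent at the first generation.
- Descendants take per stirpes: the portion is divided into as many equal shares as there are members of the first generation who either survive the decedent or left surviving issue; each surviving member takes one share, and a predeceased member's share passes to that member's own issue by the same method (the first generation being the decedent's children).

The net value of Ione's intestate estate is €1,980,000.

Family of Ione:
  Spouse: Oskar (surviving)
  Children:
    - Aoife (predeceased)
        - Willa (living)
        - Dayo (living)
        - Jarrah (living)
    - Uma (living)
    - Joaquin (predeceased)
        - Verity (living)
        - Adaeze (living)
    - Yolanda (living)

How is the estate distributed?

Oskar: €396,000; Willa: €132,000; Dayo: €132,000; Jarrah: €132,000; Uma: €396,000; Verity: €198,000; Adaeze: €198,000; Yolanda: €396,000

The spouse counts as an additional share at the children's level, so there are 5 primary shares of €396,000. Oskar takes one such share (€396,000).
The children's combined portion (€1,584,000) is divided into 4 shares of €396,000: Uma and Yolanda each take €396,000; Aoife's €396,000 share passes to Aoife's issue; Joaquin's €396,000 share passes to Joaquin's issue.
Aoife's share (€396,000) is divided into 3 shares of €132,000: Willa, Dayo, and Jarrah each take €132,000.
Joaquin's share (€396,000) is divided into 2 shares of €198,000: Verity and Adaeze each take €198,000.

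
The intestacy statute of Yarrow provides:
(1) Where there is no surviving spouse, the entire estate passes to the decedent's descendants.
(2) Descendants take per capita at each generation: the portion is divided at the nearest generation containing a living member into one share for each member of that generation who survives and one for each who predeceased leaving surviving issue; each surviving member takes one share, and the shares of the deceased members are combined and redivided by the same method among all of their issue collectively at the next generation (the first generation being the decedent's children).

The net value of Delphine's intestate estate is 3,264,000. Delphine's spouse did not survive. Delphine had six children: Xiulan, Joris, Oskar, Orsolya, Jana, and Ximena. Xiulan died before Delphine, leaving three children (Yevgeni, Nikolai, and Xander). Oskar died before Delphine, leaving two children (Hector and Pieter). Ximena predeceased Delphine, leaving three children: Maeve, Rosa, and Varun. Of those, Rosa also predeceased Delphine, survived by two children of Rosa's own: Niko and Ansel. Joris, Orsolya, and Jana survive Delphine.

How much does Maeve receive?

The entire 3,264,000 passes to the descendants.
That amount (3,264,000) is divided at the children's generation into 6 shares of 544,000. Joris, Orsolya, and Jana each take 544,000. The 3 shares of the deceased (Xiulan, Oskar, and Ximena) are combined into a pool of 1,632,000.
That pool (1,632,000) is divided at the grandchildren's generation into 8 shares of 204,000. Yevgeni, Nikolai, Xander, Hector, Pieter, Maeve, and Varun each take 204,000. The remaining share for the deceased Rosa (204,000) is carried to the next generation.
That pool (204,000) is divided at the great-grandchildren's generation equally among Niko and Ansel: 102,000 each.

Maeve receives 204,000.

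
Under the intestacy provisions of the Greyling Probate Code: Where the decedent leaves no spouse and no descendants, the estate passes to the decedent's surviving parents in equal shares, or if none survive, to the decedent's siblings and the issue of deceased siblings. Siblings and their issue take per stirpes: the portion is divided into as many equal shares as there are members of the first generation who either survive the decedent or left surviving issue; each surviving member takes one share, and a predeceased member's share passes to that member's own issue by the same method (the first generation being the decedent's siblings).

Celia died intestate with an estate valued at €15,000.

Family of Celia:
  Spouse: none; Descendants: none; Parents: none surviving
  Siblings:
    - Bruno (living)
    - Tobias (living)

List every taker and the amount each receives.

The entire €15,000 passes to the siblings and their issue.
That amount (€15,000) is divided into 2 shares of €7,500: Bruno and Tobias each take €7,500.

Bruno: €7,500; Tobias: €7,500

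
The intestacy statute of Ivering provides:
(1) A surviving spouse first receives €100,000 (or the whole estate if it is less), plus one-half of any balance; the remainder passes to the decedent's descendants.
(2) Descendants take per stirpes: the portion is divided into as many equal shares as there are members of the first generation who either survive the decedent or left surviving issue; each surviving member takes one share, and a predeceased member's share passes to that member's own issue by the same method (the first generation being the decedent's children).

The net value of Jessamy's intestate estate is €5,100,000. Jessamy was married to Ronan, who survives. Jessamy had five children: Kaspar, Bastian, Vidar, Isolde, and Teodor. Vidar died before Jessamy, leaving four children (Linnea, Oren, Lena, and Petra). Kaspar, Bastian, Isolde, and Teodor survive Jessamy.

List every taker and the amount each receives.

Ronan: €2,600,000; Kaspar: €500,000; Bastian: €500,000; Linnea: €125,000; Oren: €125,000; Lena: €125,000; Petra: €125,000; Isolde: €500,000; Teodor: €500,000

Ronan first takes €100,000, leaving a balance of €5,000,000. Ronan then takes one-half of the balance (€2,500,000), for a total of €2,600,000. The remaining €2,500,000 passes to the descendants.
The descendants' portion (€2,500,000) is divided into 5 shares of €500,000: Kaspar, Bastian, Isolde, and Teodor each take €500,000; Vidar's €500,000 share passes to Vidar's issue.
Vidar's share (€500,000) is divided into 4 shares of €125,000: Linnea, Oren, Lena, and Petra each take €125,000.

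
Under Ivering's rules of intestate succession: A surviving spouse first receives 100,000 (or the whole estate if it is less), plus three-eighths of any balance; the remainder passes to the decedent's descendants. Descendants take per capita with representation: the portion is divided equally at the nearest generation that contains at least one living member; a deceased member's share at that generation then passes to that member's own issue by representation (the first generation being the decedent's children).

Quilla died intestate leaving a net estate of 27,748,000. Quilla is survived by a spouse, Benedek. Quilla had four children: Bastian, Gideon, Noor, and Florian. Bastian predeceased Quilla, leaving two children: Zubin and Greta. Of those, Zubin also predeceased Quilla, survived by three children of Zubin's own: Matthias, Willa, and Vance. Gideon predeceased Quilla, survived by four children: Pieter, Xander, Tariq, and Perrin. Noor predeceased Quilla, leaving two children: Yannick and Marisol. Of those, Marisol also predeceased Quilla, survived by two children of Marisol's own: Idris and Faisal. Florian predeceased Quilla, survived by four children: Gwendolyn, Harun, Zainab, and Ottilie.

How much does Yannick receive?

Yannick receives 1,440,000.

Benedek first takes 100,000, leaving a balance of 27,648,000. Benedek then takes three-eighths of the balance (10,368,000), for a total of 10,468,000. The remaining 17,280,000 passes to the descendants.
No child survives, so the initial division is made at the grandchildren's generation.
The descendants' portion (17,280,000) is divided into 12 shares of 1,440,000: Greta, Pieter, Xander, Tariq, Perrin, Yannick, Gwendolyn, Harun, Zainab, and Ottilie each take 1,440,000; Zubin's 1,440,000 share passes to Zubin's issue; Marisol's 1,440,000 share passes to Marisol's issue.
Zubin's share (1,440,000) is divided into 3 shares of 480,000: Matthias, Willa, and Vance each take 480,000.
Marisol's share (1,440,000) is divided into 2 shares of 720,000: Idris and Faisal each take 720,000.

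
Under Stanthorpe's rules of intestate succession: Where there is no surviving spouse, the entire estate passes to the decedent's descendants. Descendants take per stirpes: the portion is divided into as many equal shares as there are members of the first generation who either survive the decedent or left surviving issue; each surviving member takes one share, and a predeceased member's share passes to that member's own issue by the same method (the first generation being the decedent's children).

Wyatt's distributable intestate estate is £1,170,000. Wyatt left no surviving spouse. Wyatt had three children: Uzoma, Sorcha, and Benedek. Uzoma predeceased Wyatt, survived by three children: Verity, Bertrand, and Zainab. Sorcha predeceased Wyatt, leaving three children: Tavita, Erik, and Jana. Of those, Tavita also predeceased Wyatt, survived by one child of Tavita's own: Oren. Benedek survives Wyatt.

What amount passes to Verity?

Verity receives £130,000.

The entire £1,170,000 passes to the descendants.
That amount (£1,170,000) is divided into 3 shares of £390,000: Benedek takes £390,000; Uzoma's £390,000 share passes to Uzoma's issue; Sorcha's £390,000 share passes to Sorcha's issue.
Uzoma's share (£390,000) is divided into 3 shares of £130,000: Verity, Bertrand, and Zainab each take £130,000.
Sorcha's share (£390,000) is divided into 3 shares of £130,000: Erik and Jana each take £130,000; Tavita's £130,000 share passes to Tavita's issue.
Tavita's share (£130,000) passes entirely to Oren.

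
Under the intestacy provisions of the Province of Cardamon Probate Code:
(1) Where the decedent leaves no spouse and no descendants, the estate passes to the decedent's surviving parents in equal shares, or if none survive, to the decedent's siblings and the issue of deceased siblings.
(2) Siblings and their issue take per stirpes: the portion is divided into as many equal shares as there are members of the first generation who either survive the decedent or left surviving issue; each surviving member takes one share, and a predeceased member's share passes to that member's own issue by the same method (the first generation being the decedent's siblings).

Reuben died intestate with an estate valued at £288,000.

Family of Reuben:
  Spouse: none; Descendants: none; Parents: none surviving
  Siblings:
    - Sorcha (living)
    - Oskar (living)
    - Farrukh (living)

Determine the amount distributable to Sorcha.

Sorcha receives £96,000.

The entire £288,000 passes to the siblings and their issue.
That amount (£288,000) is divided into 3 shares of £96,000: Sorcha, Oskar, and Farrukh each take £96,000.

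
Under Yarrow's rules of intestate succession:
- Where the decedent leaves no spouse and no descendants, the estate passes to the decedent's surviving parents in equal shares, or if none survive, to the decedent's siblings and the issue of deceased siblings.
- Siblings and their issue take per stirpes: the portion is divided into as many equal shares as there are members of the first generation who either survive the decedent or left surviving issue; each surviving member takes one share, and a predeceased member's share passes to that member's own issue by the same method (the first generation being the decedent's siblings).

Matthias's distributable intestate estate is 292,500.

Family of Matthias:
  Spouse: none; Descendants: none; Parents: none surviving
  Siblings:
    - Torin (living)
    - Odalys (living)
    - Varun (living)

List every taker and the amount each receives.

The entire 292,500 passes to the siblings and their issue.
That amount (292,500) is divided into 3 shares of 97,500: Torin, Odalys, and Varun each take 97,500.

Torin: 97,500; Odalys: 97,500; Varun: 97,500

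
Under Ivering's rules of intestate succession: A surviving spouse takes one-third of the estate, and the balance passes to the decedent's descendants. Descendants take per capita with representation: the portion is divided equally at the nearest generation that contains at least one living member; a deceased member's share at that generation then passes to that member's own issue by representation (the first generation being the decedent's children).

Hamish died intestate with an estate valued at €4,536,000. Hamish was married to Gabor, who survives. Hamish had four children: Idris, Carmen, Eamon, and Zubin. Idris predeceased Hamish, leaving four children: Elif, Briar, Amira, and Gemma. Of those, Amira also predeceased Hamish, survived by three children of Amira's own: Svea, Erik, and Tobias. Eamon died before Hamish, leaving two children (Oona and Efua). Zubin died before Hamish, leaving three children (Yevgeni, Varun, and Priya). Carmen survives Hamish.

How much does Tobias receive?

Tobias receives €63,000.

Gabor takes one-third of €4,536,000 = €1,512,000. The remaining €3,024,000 passes to the descendants.
The descendants' portion (€3,024,000) is divided into 4 shares of €756,000: Carmen takes €756,000; Idris's €756,000 share passes to Idris's issue; Eamon's €756,000 share passes to Eamon's issue; Zubin's €756,000 share passes to Zubin's issue.
Idris's share (€756,000) is divided into 4 shares of €189,000: Elif, Briar, and Gemma each take €189,000; Amira's €189,000 share passes to Amira's issue.
Amira's share (€189,000) is divided into 3 shares of €63,000: Svea, Erik, and Tobias each take €63,000.
Eamon's share (€756,000) is divided into 2 shares of €378,000: Oona and Efua each take €378,000.
Zubin's share (€756,000) is divided into 3 shares of €252,000: Yevgeni, Varun, and Priya each take €252,000.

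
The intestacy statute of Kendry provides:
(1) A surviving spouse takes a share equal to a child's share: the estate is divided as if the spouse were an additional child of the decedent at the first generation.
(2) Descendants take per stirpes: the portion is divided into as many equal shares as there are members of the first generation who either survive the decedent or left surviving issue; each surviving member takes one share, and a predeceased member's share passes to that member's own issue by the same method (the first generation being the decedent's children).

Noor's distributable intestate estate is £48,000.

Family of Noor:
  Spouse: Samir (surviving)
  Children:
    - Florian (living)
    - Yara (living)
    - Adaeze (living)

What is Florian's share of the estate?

The spouse counts as an additional share at the children's level, so there are 4 primary shares of £12,000. Samir takes one such share (£12,000).
The children's combined portion (£36,000) is divided into 3 shares of £12,000: Florian, Yara, and Adaeze each take £12,000.

Florian receives £12,000.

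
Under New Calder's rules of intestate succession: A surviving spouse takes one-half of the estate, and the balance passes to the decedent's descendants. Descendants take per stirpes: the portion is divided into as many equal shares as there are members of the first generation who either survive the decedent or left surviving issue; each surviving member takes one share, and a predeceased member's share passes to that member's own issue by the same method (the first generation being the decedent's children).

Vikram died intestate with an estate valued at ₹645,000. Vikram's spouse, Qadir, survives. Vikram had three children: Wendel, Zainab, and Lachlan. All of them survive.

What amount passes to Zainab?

Zainab receives ₹107,500.

Qadir takes one-half of ₹645,000 = ₹322,500. The remaining ₹322,500 passes to the descendants.
The descendants' portion (₹322,500) is divided into 3 shares of ₹107,500: Wendel, Zainab, and Lachlan each take ₹107,500.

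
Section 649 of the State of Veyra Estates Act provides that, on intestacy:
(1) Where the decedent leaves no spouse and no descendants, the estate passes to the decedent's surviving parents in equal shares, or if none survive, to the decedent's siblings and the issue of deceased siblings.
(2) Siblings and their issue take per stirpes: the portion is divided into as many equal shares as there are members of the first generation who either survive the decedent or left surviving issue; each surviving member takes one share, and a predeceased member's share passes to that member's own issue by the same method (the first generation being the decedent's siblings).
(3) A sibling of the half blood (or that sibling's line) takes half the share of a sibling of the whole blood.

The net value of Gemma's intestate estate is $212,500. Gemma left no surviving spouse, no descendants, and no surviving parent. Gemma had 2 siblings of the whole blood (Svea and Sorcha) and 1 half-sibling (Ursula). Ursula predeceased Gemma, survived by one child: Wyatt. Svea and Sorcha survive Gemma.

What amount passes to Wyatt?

Wyatt receives $42,500.

The entire $212,500 passes to the siblings and their issue.
Counting each half-blood sibling's line as half a unit, there are 5/2 units in $212,500, so one unit is $85,000. Whole-blood lines (Svea and Sorcha) take $85,000 each; half-blood lines (Ursula) take $42,500 each.
Ursula's share ($42,500) passes entirely to Wyatt.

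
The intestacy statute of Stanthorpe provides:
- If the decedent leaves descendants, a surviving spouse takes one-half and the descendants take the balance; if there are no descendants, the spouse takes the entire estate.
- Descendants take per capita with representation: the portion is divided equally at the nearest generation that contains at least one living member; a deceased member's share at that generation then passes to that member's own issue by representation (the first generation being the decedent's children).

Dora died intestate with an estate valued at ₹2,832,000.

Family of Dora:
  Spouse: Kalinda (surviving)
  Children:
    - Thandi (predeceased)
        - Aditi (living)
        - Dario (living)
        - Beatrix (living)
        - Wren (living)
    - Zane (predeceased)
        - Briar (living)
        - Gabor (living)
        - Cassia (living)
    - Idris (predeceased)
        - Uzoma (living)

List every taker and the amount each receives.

Kalinda: ₹1,416,000; Aditi: ₹177,000; Dario: ₹177,000; Beatrix: ₹177,000; Wren: ₹177,000; Briar: ₹177,000; Gabor: ₹177,000; Cassia: ₹177,000; Uzoma: ₹177,000

Kalinda takes one-half of ₹2,832,000 = ₹1,416,000. The remaining ₹1,416,000 passes to the descendants.
No child survives, so the initial division is made at the grandchildren's generation.
The descendants' portion (₹1,416,000) is divided into 8 shares of ₹177,000: Aditi, Dario, Beatrix, Wren, Briar, Gabor, Cassia, and Uzoma each take ₹177,000.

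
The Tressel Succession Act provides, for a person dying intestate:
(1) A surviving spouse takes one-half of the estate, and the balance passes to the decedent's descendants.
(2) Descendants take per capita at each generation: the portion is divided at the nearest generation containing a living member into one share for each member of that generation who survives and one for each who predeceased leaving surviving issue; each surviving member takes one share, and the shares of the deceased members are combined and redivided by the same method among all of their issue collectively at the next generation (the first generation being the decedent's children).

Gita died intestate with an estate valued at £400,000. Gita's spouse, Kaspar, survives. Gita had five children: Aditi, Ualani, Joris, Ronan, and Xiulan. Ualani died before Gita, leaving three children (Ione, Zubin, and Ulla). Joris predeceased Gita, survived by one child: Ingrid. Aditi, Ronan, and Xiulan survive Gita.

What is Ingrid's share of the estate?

Kaspar takes one-half of £400,000 = £200,000. The remaining £200,000 passes to the descendants.
The descendants' portion (£200,000) is divided at the children's generation into 5 shares of £40,000. Aditi, Ronan, and Xiulan each take £40,000. The 2 shares of the deceased (Ualani and Joris) are combined into a pool of £80,000.
That pool (£80,000) is divided at the grandchildren's generation equally among Ione, Zubin, Ulla, and Ingrid: £20,000 each.

Ingrid receives £20,000.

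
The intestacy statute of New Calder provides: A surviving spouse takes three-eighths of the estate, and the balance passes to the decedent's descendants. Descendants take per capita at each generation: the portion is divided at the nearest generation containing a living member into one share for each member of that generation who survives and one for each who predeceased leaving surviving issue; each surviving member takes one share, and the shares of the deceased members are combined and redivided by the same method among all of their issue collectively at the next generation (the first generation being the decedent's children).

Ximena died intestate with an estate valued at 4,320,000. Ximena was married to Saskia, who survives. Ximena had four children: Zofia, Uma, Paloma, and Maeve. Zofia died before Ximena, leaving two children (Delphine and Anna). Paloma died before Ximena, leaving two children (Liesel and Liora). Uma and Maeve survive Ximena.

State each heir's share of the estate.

Saskia takes three-eighths of 4,320,000 = 1,620,000. The remaining 2,700,000 passes to the descendants.
The descendants' portion (2,700,000) is divided at the children's generation into 4 shares of 675,000. Uma and Maeve each take 675,000. The 2 shares of the deceased (Zofia and Paloma) are combined into a pool of 1,350,000.
That pool (1,350,000) is divided at the grandchildren's generation equally among Delphine, Anna, Liesel, and Liora: 337,500 each.

Saskia: 1,620,000; Delphine: 337,500; Anna: 337,500; Uma: 675,000; Liesel: 337,500; Liora: 337,500; Maeve: 675,000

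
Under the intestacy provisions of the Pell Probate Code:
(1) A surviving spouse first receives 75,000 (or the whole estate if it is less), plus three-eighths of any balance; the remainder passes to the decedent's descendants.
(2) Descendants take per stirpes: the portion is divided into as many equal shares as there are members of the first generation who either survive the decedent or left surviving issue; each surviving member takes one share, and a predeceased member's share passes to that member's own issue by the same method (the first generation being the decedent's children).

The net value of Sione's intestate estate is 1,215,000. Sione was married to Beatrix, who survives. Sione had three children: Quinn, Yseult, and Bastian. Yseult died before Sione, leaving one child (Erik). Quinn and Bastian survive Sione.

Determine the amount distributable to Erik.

Beatrix first takes 75,000, leaving a balance of 1,140,000. Beatrix then takes three-eighths of the balance (427,500), for a total of 502,500. The remaining 712,500 passes to the descendants.
The descendants' portion (712,500) is divided into 3 shares of 237,500: Quinn and Bastian each take 237,500; Yseult's 237,500 share passes to Yseult's issue.
Yseult's share (237,500) passes entirely to Erik.

Erik receives 237,500.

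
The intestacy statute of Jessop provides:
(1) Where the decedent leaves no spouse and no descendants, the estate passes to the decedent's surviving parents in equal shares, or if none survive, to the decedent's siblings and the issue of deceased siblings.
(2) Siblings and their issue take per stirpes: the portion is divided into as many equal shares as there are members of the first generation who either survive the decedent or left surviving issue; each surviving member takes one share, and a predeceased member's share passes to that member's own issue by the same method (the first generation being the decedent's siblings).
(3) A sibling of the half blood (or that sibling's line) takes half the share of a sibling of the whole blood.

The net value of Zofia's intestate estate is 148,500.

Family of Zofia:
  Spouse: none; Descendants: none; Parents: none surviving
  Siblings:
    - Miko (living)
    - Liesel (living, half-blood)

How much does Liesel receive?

The entire 148,500 passes to the siblings and their issue.
Counting each half-blood sibling's line as half a unit, there are 3/2 units in 148,500, so one unit is 99,000. Whole-blood lines (Miko) take 99,000 each; half-blood lines (Liesel) take 49,500 each.

Liesel receives 49,500.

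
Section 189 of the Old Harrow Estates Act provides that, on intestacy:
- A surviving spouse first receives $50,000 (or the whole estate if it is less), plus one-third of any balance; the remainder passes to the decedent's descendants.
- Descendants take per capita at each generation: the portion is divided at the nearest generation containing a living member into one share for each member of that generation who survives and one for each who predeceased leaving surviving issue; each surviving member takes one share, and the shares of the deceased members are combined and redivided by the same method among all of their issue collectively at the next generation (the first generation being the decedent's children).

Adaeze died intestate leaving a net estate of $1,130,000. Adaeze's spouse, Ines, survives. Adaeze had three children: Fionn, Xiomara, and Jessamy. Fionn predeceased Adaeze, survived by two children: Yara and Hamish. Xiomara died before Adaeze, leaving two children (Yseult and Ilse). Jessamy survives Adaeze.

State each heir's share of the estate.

Ines first takes $50,000, leaving a balance of $1,080,000. Ines then takes one-third of the balance ($360,000), for a total of $410,000. The remaining $720,000 passes to the descendants.
The descendants' portion ($720,000) is divided at the children's generation into 3 shares of $240,000. Jessamy takes $240,000. The 2 shares of the deceased (Fionn and Xiomara) are combined into a pool of $480,000.
That pool ($480,000) is divided at the grandchildren's generation equally among Yara, Hamish, Yseult, and Ilse: $120,000 each.

Ines: $410,000; Yara: $120,000; Hamish: $120,000; Yseult: $120,000; Ilse: $120,000; Jessamy: $240,000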